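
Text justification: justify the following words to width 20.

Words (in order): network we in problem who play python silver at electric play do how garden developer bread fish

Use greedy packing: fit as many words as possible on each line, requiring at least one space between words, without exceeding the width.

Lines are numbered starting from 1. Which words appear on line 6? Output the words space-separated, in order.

Answer: bread fish

Derivation:
Line 1: ['network', 'we', 'in'] (min_width=13, slack=7)
Line 2: ['problem', 'who', 'play'] (min_width=16, slack=4)
Line 3: ['python', 'silver', 'at'] (min_width=16, slack=4)
Line 4: ['electric', 'play', 'do', 'how'] (min_width=20, slack=0)
Line 5: ['garden', 'developer'] (min_width=16, slack=4)
Line 6: ['bread', 'fish'] (min_width=10, slack=10)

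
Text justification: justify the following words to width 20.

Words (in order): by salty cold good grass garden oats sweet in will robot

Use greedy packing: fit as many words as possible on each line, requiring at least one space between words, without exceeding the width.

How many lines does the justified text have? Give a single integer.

Answer: 3

Derivation:
Line 1: ['by', 'salty', 'cold', 'good'] (min_width=18, slack=2)
Line 2: ['grass', 'garden', 'oats'] (min_width=17, slack=3)
Line 3: ['sweet', 'in', 'will', 'robot'] (min_width=19, slack=1)
Total lines: 3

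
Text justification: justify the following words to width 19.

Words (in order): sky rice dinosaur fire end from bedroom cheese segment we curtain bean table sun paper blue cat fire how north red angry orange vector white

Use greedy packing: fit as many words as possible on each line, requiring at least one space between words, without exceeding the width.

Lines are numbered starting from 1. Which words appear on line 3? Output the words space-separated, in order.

Answer: bedroom cheese

Derivation:
Line 1: ['sky', 'rice', 'dinosaur'] (min_width=17, slack=2)
Line 2: ['fire', 'end', 'from'] (min_width=13, slack=6)
Line 3: ['bedroom', 'cheese'] (min_width=14, slack=5)
Line 4: ['segment', 'we', 'curtain'] (min_width=18, slack=1)
Line 5: ['bean', 'table', 'sun'] (min_width=14, slack=5)
Line 6: ['paper', 'blue', 'cat', 'fire'] (min_width=19, slack=0)
Line 7: ['how', 'north', 'red', 'angry'] (min_width=19, slack=0)
Line 8: ['orange', 'vector', 'white'] (min_width=19, slack=0)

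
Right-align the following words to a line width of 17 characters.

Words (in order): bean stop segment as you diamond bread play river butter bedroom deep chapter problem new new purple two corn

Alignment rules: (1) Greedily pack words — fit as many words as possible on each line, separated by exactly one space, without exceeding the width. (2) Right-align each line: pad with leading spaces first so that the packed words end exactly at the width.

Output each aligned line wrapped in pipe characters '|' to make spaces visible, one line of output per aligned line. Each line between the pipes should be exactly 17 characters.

Line 1: ['bean', 'stop', 'segment'] (min_width=17, slack=0)
Line 2: ['as', 'you', 'diamond'] (min_width=14, slack=3)
Line 3: ['bread', 'play', 'river'] (min_width=16, slack=1)
Line 4: ['butter', 'bedroom'] (min_width=14, slack=3)
Line 5: ['deep', 'chapter'] (min_width=12, slack=5)
Line 6: ['problem', 'new', 'new'] (min_width=15, slack=2)
Line 7: ['purple', 'two', 'corn'] (min_width=15, slack=2)

Answer: |bean stop segment|
|   as you diamond|
| bread play river|
|   butter bedroom|
|     deep chapter|
|  problem new new|
|  purple two corn|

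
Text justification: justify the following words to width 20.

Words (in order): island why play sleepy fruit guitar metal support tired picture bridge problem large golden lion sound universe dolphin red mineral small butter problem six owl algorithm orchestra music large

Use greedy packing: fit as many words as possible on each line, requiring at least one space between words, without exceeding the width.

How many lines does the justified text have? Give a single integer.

Line 1: ['island', 'why', 'play'] (min_width=15, slack=5)
Line 2: ['sleepy', 'fruit', 'guitar'] (min_width=19, slack=1)
Line 3: ['metal', 'support', 'tired'] (min_width=19, slack=1)
Line 4: ['picture', 'bridge'] (min_width=14, slack=6)
Line 5: ['problem', 'large', 'golden'] (min_width=20, slack=0)
Line 6: ['lion', 'sound', 'universe'] (min_width=19, slack=1)
Line 7: ['dolphin', 'red', 'mineral'] (min_width=19, slack=1)
Line 8: ['small', 'butter', 'problem'] (min_width=20, slack=0)
Line 9: ['six', 'owl', 'algorithm'] (min_width=17, slack=3)
Line 10: ['orchestra', 'music'] (min_width=15, slack=5)
Line 11: ['large'] (min_width=5, slack=15)
Total lines: 11

Answer: 11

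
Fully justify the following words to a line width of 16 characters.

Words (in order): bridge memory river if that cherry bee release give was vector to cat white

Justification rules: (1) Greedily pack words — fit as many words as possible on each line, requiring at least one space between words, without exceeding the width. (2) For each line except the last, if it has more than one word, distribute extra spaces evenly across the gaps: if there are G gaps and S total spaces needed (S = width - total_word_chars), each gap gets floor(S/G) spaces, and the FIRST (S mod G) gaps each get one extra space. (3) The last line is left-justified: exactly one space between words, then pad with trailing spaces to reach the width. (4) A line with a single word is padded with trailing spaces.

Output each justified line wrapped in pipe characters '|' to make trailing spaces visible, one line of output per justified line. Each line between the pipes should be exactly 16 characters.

Line 1: ['bridge', 'memory'] (min_width=13, slack=3)
Line 2: ['river', 'if', 'that'] (min_width=13, slack=3)
Line 3: ['cherry', 'bee'] (min_width=10, slack=6)
Line 4: ['release', 'give', 'was'] (min_width=16, slack=0)
Line 5: ['vector', 'to', 'cat'] (min_width=13, slack=3)
Line 6: ['white'] (min_width=5, slack=11)

Answer: |bridge    memory|
|river   if  that|
|cherry       bee|
|release give was|
|vector   to  cat|
|white           |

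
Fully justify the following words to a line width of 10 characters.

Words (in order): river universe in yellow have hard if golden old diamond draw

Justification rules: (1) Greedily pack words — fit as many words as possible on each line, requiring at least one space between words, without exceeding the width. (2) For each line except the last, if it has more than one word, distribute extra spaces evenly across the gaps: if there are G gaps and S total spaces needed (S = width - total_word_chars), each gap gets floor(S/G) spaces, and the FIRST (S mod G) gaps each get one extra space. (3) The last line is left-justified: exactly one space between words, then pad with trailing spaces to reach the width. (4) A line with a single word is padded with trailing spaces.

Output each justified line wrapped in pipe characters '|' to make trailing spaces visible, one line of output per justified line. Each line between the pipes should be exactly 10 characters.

Line 1: ['river'] (min_width=5, slack=5)
Line 2: ['universe'] (min_width=8, slack=2)
Line 3: ['in', 'yellow'] (min_width=9, slack=1)
Line 4: ['have', 'hard'] (min_width=9, slack=1)
Line 5: ['if', 'golden'] (min_width=9, slack=1)
Line 6: ['old'] (min_width=3, slack=7)
Line 7: ['diamond'] (min_width=7, slack=3)
Line 8: ['draw'] (min_width=4, slack=6)

Answer: |river     |
|universe  |
|in  yellow|
|have  hard|
|if  golden|
|old       |
|diamond   |
|draw      |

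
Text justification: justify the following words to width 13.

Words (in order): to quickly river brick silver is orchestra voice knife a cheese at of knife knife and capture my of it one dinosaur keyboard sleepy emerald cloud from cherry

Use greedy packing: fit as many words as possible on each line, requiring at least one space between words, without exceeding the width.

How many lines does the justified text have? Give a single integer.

Answer: 14

Derivation:
Line 1: ['to', 'quickly'] (min_width=10, slack=3)
Line 2: ['river', 'brick'] (min_width=11, slack=2)
Line 3: ['silver', 'is'] (min_width=9, slack=4)
Line 4: ['orchestra'] (min_width=9, slack=4)
Line 5: ['voice', 'knife', 'a'] (min_width=13, slack=0)
Line 6: ['cheese', 'at', 'of'] (min_width=12, slack=1)
Line 7: ['knife', 'knife'] (min_width=11, slack=2)
Line 8: ['and', 'capture'] (min_width=11, slack=2)
Line 9: ['my', 'of', 'it', 'one'] (min_width=12, slack=1)
Line 10: ['dinosaur'] (min_width=8, slack=5)
Line 11: ['keyboard'] (min_width=8, slack=5)
Line 12: ['sleepy'] (min_width=6, slack=7)
Line 13: ['emerald', 'cloud'] (min_width=13, slack=0)
Line 14: ['from', 'cherry'] (min_width=11, slack=2)
Total lines: 14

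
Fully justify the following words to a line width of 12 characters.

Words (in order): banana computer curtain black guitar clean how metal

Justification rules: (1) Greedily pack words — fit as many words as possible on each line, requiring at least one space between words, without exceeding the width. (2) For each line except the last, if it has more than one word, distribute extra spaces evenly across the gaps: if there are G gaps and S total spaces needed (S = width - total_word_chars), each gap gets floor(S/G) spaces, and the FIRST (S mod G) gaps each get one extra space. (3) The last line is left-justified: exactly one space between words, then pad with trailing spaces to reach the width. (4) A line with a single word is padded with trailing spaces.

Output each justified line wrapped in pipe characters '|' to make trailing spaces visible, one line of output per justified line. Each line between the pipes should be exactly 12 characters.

Answer: |banana      |
|computer    |
|curtain     |
|black guitar|
|clean    how|
|metal       |

Derivation:
Line 1: ['banana'] (min_width=6, slack=6)
Line 2: ['computer'] (min_width=8, slack=4)
Line 3: ['curtain'] (min_width=7, slack=5)
Line 4: ['black', 'guitar'] (min_width=12, slack=0)
Line 5: ['clean', 'how'] (min_width=9, slack=3)
Line 6: ['metal'] (min_width=5, slack=7)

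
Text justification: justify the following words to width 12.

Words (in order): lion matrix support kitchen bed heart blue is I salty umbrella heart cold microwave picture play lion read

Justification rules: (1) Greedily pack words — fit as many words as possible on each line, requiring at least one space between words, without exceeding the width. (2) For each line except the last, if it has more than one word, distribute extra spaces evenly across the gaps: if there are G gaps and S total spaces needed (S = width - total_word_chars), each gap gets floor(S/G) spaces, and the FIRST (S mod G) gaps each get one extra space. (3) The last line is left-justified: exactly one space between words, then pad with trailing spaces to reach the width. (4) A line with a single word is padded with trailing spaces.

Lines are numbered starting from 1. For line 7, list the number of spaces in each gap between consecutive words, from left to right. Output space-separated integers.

Answer: 3

Derivation:
Line 1: ['lion', 'matrix'] (min_width=11, slack=1)
Line 2: ['support'] (min_width=7, slack=5)
Line 3: ['kitchen', 'bed'] (min_width=11, slack=1)
Line 4: ['heart', 'blue'] (min_width=10, slack=2)
Line 5: ['is', 'I', 'salty'] (min_width=10, slack=2)
Line 6: ['umbrella'] (min_width=8, slack=4)
Line 7: ['heart', 'cold'] (min_width=10, slack=2)
Line 8: ['microwave'] (min_width=9, slack=3)
Line 9: ['picture', 'play'] (min_width=12, slack=0)
Line 10: ['lion', 'read'] (min_width=9, slack=3)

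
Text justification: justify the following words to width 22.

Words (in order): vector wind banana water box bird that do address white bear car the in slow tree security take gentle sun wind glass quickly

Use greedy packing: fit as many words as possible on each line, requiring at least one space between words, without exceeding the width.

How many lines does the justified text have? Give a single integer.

Answer: 6

Derivation:
Line 1: ['vector', 'wind', 'banana'] (min_width=18, slack=4)
Line 2: ['water', 'box', 'bird', 'that', 'do'] (min_width=22, slack=0)
Line 3: ['address', 'white', 'bear', 'car'] (min_width=22, slack=0)
Line 4: ['the', 'in', 'slow', 'tree'] (min_width=16, slack=6)
Line 5: ['security', 'take', 'gentle'] (min_width=20, slack=2)
Line 6: ['sun', 'wind', 'glass', 'quickly'] (min_width=22, slack=0)
Total lines: 6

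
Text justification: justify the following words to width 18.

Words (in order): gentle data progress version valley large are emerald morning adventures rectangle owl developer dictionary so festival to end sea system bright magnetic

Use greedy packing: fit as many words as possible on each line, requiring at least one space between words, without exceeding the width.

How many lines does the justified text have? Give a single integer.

Line 1: ['gentle', 'data'] (min_width=11, slack=7)
Line 2: ['progress', 'version'] (min_width=16, slack=2)
Line 3: ['valley', 'large', 'are'] (min_width=16, slack=2)
Line 4: ['emerald', 'morning'] (min_width=15, slack=3)
Line 5: ['adventures'] (min_width=10, slack=8)
Line 6: ['rectangle', 'owl'] (min_width=13, slack=5)
Line 7: ['developer'] (min_width=9, slack=9)
Line 8: ['dictionary', 'so'] (min_width=13, slack=5)
Line 9: ['festival', 'to', 'end'] (min_width=15, slack=3)
Line 10: ['sea', 'system', 'bright'] (min_width=17, slack=1)
Line 11: ['magnetic'] (min_width=8, slack=10)
Total lines: 11

Answer: 11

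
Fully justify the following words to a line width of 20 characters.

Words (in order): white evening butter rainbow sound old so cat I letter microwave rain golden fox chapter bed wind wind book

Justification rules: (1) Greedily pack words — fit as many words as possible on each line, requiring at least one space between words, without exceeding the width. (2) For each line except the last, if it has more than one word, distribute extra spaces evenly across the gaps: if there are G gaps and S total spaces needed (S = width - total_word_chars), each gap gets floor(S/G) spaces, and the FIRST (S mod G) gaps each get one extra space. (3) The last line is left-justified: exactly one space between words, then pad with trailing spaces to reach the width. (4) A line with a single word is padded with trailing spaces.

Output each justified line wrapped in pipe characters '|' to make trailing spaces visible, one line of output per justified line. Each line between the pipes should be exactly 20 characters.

Answer: |white evening butter|
|rainbow sound old so|
|cat     I     letter|
|microwave       rain|
|golden  fox  chapter|
|bed wind wind book  |

Derivation:
Line 1: ['white', 'evening', 'butter'] (min_width=20, slack=0)
Line 2: ['rainbow', 'sound', 'old', 'so'] (min_width=20, slack=0)
Line 3: ['cat', 'I', 'letter'] (min_width=12, slack=8)
Line 4: ['microwave', 'rain'] (min_width=14, slack=6)
Line 5: ['golden', 'fox', 'chapter'] (min_width=18, slack=2)
Line 6: ['bed', 'wind', 'wind', 'book'] (min_width=18, slack=2)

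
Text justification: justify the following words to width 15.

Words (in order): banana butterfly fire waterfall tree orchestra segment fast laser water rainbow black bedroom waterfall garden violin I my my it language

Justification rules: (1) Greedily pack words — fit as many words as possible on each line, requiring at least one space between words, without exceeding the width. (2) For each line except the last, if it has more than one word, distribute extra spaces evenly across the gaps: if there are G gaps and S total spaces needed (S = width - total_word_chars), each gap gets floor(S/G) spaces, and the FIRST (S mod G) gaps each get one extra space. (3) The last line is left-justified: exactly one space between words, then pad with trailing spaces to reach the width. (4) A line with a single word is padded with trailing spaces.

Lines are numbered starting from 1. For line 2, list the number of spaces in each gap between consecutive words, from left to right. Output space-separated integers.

Line 1: ['banana'] (min_width=6, slack=9)
Line 2: ['butterfly', 'fire'] (min_width=14, slack=1)
Line 3: ['waterfall', 'tree'] (min_width=14, slack=1)
Line 4: ['orchestra'] (min_width=9, slack=6)
Line 5: ['segment', 'fast'] (min_width=12, slack=3)
Line 6: ['laser', 'water'] (min_width=11, slack=4)
Line 7: ['rainbow', 'black'] (min_width=13, slack=2)
Line 8: ['bedroom'] (min_width=7, slack=8)
Line 9: ['waterfall'] (min_width=9, slack=6)
Line 10: ['garden', 'violin', 'I'] (min_width=15, slack=0)
Line 11: ['my', 'my', 'it'] (min_width=8, slack=7)
Line 12: ['language'] (min_width=8, slack=7)

Answer: 2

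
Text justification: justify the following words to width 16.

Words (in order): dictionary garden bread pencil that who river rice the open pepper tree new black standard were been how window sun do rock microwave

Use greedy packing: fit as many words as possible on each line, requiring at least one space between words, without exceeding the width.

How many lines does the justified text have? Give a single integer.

Line 1: ['dictionary'] (min_width=10, slack=6)
Line 2: ['garden', 'bread'] (min_width=12, slack=4)
Line 3: ['pencil', 'that', 'who'] (min_width=15, slack=1)
Line 4: ['river', 'rice', 'the'] (min_width=14, slack=2)
Line 5: ['open', 'pepper', 'tree'] (min_width=16, slack=0)
Line 6: ['new', 'black'] (min_width=9, slack=7)
Line 7: ['standard', 'were'] (min_width=13, slack=3)
Line 8: ['been', 'how', 'window'] (min_width=15, slack=1)
Line 9: ['sun', 'do', 'rock'] (min_width=11, slack=5)
Line 10: ['microwave'] (min_width=9, slack=7)
Total lines: 10

Answer: 10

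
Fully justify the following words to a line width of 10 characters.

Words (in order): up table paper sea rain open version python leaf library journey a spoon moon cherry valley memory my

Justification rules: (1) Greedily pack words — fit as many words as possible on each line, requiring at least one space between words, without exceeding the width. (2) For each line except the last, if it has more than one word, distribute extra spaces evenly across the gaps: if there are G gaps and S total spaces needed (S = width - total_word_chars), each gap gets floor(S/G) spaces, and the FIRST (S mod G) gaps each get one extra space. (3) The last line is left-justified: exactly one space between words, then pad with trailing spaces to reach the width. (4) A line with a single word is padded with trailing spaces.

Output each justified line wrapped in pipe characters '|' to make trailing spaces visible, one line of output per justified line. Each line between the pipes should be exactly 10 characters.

Line 1: ['up', 'table'] (min_width=8, slack=2)
Line 2: ['paper', 'sea'] (min_width=9, slack=1)
Line 3: ['rain', 'open'] (min_width=9, slack=1)
Line 4: ['version'] (min_width=7, slack=3)
Line 5: ['python'] (min_width=6, slack=4)
Line 6: ['leaf'] (min_width=4, slack=6)
Line 7: ['library'] (min_width=7, slack=3)
Line 8: ['journey', 'a'] (min_width=9, slack=1)
Line 9: ['spoon', 'moon'] (min_width=10, slack=0)
Line 10: ['cherry'] (min_width=6, slack=4)
Line 11: ['valley'] (min_width=6, slack=4)
Line 12: ['memory', 'my'] (min_width=9, slack=1)

Answer: |up   table|
|paper  sea|
|rain  open|
|version   |
|python    |
|leaf      |
|library   |
|journey  a|
|spoon moon|
|cherry    |
|valley    |
|memory my |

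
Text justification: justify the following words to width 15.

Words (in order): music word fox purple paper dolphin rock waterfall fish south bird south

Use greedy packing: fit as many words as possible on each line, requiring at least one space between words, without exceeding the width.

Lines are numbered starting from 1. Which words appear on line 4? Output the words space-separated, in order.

Line 1: ['music', 'word', 'fox'] (min_width=14, slack=1)
Line 2: ['purple', 'paper'] (min_width=12, slack=3)
Line 3: ['dolphin', 'rock'] (min_width=12, slack=3)
Line 4: ['waterfall', 'fish'] (min_width=14, slack=1)
Line 5: ['south', 'bird'] (min_width=10, slack=5)
Line 6: ['south'] (min_width=5, slack=10)

Answer: waterfall fish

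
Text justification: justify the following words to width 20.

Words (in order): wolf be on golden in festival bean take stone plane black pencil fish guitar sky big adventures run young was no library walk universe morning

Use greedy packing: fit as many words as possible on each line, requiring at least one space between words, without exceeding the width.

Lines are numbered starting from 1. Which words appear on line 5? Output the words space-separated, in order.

Line 1: ['wolf', 'be', 'on', 'golden', 'in'] (min_width=20, slack=0)
Line 2: ['festival', 'bean', 'take'] (min_width=18, slack=2)
Line 3: ['stone', 'plane', 'black'] (min_width=17, slack=3)
Line 4: ['pencil', 'fish', 'guitar'] (min_width=18, slack=2)
Line 5: ['sky', 'big', 'adventures'] (min_width=18, slack=2)
Line 6: ['run', 'young', 'was', 'no'] (min_width=16, slack=4)
Line 7: ['library', 'walk'] (min_width=12, slack=8)
Line 8: ['universe', 'morning'] (min_width=16, slack=4)

Answer: sky big adventures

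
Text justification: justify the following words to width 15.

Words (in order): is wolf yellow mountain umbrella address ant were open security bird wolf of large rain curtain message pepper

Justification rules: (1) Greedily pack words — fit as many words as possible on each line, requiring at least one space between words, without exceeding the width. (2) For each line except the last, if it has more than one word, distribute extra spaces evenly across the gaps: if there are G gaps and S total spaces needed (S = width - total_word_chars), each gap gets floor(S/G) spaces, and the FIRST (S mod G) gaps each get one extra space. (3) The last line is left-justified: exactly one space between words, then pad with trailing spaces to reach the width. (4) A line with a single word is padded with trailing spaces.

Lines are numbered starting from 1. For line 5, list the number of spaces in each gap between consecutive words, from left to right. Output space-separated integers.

Line 1: ['is', 'wolf', 'yellow'] (min_width=14, slack=1)
Line 2: ['mountain'] (min_width=8, slack=7)
Line 3: ['umbrella'] (min_width=8, slack=7)
Line 4: ['address', 'ant'] (min_width=11, slack=4)
Line 5: ['were', 'open'] (min_width=9, slack=6)
Line 6: ['security', 'bird'] (min_width=13, slack=2)
Line 7: ['wolf', 'of', 'large'] (min_width=13, slack=2)
Line 8: ['rain', 'curtain'] (min_width=12, slack=3)
Line 9: ['message', 'pepper'] (min_width=14, slack=1)

Answer: 7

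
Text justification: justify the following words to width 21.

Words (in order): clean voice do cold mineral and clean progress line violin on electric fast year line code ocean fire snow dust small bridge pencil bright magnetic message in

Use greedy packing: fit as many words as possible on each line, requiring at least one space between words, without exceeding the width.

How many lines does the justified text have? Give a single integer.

Line 1: ['clean', 'voice', 'do', 'cold'] (min_width=19, slack=2)
Line 2: ['mineral', 'and', 'clean'] (min_width=17, slack=4)
Line 3: ['progress', 'line', 'violin'] (min_width=20, slack=1)
Line 4: ['on', 'electric', 'fast', 'year'] (min_width=21, slack=0)
Line 5: ['line', 'code', 'ocean', 'fire'] (min_width=20, slack=1)
Line 6: ['snow', 'dust', 'small'] (min_width=15, slack=6)
Line 7: ['bridge', 'pencil', 'bright'] (min_width=20, slack=1)
Line 8: ['magnetic', 'message', 'in'] (min_width=19, slack=2)
Total lines: 8

Answer: 8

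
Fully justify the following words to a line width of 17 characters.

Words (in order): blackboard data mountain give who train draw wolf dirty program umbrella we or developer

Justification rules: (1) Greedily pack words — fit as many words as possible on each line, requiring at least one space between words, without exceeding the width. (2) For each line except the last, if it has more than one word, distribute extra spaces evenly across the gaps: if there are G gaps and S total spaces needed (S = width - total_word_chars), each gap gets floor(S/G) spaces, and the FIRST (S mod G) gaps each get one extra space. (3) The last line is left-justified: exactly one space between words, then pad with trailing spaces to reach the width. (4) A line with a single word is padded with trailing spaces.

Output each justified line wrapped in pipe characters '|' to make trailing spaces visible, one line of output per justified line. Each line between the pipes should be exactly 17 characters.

Answer: |blackboard   data|
|mountain give who|
|train  draw  wolf|
|dirty     program|
|umbrella   we  or|
|developer        |

Derivation:
Line 1: ['blackboard', 'data'] (min_width=15, slack=2)
Line 2: ['mountain', 'give', 'who'] (min_width=17, slack=0)
Line 3: ['train', 'draw', 'wolf'] (min_width=15, slack=2)
Line 4: ['dirty', 'program'] (min_width=13, slack=4)
Line 5: ['umbrella', 'we', 'or'] (min_width=14, slack=3)
Line 6: ['developer'] (min_width=9, slack=8)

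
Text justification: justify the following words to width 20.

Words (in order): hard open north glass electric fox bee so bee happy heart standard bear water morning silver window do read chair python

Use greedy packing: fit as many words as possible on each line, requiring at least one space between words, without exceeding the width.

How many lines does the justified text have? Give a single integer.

Answer: 7

Derivation:
Line 1: ['hard', 'open', 'north'] (min_width=15, slack=5)
Line 2: ['glass', 'electric', 'fox'] (min_width=18, slack=2)
Line 3: ['bee', 'so', 'bee', 'happy'] (min_width=16, slack=4)
Line 4: ['heart', 'standard', 'bear'] (min_width=19, slack=1)
Line 5: ['water', 'morning', 'silver'] (min_width=20, slack=0)
Line 6: ['window', 'do', 'read', 'chair'] (min_width=20, slack=0)
Line 7: ['python'] (min_width=6, slack=14)
Total lines: 7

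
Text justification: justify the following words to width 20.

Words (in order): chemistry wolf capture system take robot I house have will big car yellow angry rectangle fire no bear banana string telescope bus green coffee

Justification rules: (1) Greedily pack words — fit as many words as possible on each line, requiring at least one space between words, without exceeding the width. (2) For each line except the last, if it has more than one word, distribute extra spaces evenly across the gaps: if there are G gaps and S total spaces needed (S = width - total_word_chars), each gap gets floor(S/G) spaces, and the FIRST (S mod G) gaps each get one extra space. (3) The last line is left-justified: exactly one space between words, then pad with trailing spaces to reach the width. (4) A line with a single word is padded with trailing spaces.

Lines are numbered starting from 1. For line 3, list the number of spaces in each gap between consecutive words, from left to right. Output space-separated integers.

Line 1: ['chemistry', 'wolf'] (min_width=14, slack=6)
Line 2: ['capture', 'system', 'take'] (min_width=19, slack=1)
Line 3: ['robot', 'I', 'house', 'have'] (min_width=18, slack=2)
Line 4: ['will', 'big', 'car', 'yellow'] (min_width=19, slack=1)
Line 5: ['angry', 'rectangle', 'fire'] (min_width=20, slack=0)
Line 6: ['no', 'bear', 'banana'] (min_width=14, slack=6)
Line 7: ['string', 'telescope', 'bus'] (min_width=20, slack=0)
Line 8: ['green', 'coffee'] (min_width=12, slack=8)

Answer: 2 2 1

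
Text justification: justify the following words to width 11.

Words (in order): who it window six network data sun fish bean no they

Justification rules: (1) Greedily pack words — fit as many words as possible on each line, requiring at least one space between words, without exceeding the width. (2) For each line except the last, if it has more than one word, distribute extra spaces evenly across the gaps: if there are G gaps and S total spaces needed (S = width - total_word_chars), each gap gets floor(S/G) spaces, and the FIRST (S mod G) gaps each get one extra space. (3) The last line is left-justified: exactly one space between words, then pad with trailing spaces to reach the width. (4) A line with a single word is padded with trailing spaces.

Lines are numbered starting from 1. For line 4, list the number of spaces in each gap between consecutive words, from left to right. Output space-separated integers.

Answer: 4

Derivation:
Line 1: ['who', 'it'] (min_width=6, slack=5)
Line 2: ['window', 'six'] (min_width=10, slack=1)
Line 3: ['network'] (min_width=7, slack=4)
Line 4: ['data', 'sun'] (min_width=8, slack=3)
Line 5: ['fish', 'bean'] (min_width=9, slack=2)
Line 6: ['no', 'they'] (min_width=7, slack=4)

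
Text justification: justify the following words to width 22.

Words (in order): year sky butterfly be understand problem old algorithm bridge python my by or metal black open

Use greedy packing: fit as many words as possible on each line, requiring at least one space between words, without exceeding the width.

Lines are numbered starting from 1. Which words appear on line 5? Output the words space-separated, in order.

Line 1: ['year', 'sky', 'butterfly', 'be'] (min_width=21, slack=1)
Line 2: ['understand', 'problem', 'old'] (min_width=22, slack=0)
Line 3: ['algorithm', 'bridge'] (min_width=16, slack=6)
Line 4: ['python', 'my', 'by', 'or', 'metal'] (min_width=21, slack=1)
Line 5: ['black', 'open'] (min_width=10, slack=12)

Answer: black open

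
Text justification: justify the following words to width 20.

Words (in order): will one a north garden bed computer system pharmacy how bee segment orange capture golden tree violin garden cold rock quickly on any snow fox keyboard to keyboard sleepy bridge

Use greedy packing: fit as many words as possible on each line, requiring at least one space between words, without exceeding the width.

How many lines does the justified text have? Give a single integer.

Line 1: ['will', 'one', 'a', 'north'] (min_width=16, slack=4)
Line 2: ['garden', 'bed', 'computer'] (min_width=19, slack=1)
Line 3: ['system', 'pharmacy', 'how'] (min_width=19, slack=1)
Line 4: ['bee', 'segment', 'orange'] (min_width=18, slack=2)
Line 5: ['capture', 'golden', 'tree'] (min_width=19, slack=1)
Line 6: ['violin', 'garden', 'cold'] (min_width=18, slack=2)
Line 7: ['rock', 'quickly', 'on', 'any'] (min_width=19, slack=1)
Line 8: ['snow', 'fox', 'keyboard', 'to'] (min_width=20, slack=0)
Line 9: ['keyboard', 'sleepy'] (min_width=15, slack=5)
Line 10: ['bridge'] (min_width=6, slack=14)
Total lines: 10

Answer: 10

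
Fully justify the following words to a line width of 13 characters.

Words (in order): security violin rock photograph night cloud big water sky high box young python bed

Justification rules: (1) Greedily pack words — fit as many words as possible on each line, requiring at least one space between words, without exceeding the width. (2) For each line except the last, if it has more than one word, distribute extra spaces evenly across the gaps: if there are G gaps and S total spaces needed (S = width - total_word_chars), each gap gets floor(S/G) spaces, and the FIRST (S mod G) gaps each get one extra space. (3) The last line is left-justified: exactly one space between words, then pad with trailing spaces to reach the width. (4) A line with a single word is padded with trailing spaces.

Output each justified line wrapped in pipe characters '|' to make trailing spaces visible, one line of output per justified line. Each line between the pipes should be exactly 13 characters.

Line 1: ['security'] (min_width=8, slack=5)
Line 2: ['violin', 'rock'] (min_width=11, slack=2)
Line 3: ['photograph'] (min_width=10, slack=3)
Line 4: ['night', 'cloud'] (min_width=11, slack=2)
Line 5: ['big', 'water', 'sky'] (min_width=13, slack=0)
Line 6: ['high', 'box'] (min_width=8, slack=5)
Line 7: ['young', 'python'] (min_width=12, slack=1)
Line 8: ['bed'] (min_width=3, slack=10)

Answer: |security     |
|violin   rock|
|photograph   |
|night   cloud|
|big water sky|
|high      box|
|young  python|
|bed          |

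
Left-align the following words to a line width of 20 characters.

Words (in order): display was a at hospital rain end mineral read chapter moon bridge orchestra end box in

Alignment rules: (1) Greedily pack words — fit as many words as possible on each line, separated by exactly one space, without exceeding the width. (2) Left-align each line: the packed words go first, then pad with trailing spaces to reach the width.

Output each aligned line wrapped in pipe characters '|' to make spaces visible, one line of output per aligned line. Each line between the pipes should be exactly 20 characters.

Answer: |display was a at    |
|hospital rain end   |
|mineral read chapter|
|moon bridge         |
|orchestra end box in|

Derivation:
Line 1: ['display', 'was', 'a', 'at'] (min_width=16, slack=4)
Line 2: ['hospital', 'rain', 'end'] (min_width=17, slack=3)
Line 3: ['mineral', 'read', 'chapter'] (min_width=20, slack=0)
Line 4: ['moon', 'bridge'] (min_width=11, slack=9)
Line 5: ['orchestra', 'end', 'box', 'in'] (min_width=20, slack=0)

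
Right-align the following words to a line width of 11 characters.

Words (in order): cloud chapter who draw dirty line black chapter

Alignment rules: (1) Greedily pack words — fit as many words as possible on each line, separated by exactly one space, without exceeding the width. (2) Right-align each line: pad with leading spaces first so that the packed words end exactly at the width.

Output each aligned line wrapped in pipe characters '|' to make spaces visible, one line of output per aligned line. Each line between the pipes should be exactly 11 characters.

Line 1: ['cloud'] (min_width=5, slack=6)
Line 2: ['chapter', 'who'] (min_width=11, slack=0)
Line 3: ['draw', 'dirty'] (min_width=10, slack=1)
Line 4: ['line', 'black'] (min_width=10, slack=1)
Line 5: ['chapter'] (min_width=7, slack=4)

Answer: |      cloud|
|chapter who|
| draw dirty|
| line black|
|    chapter|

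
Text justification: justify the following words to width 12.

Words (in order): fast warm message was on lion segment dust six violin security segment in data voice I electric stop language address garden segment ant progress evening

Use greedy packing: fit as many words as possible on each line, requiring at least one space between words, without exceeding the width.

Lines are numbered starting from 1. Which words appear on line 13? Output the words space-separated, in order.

Answer: garden

Derivation:
Line 1: ['fast', 'warm'] (min_width=9, slack=3)
Line 2: ['message', 'was'] (min_width=11, slack=1)
Line 3: ['on', 'lion'] (min_width=7, slack=5)
Line 4: ['segment', 'dust'] (min_width=12, slack=0)
Line 5: ['six', 'violin'] (min_width=10, slack=2)
Line 6: ['security'] (min_width=8, slack=4)
Line 7: ['segment', 'in'] (min_width=10, slack=2)
Line 8: ['data', 'voice', 'I'] (min_width=12, slack=0)
Line 9: ['electric'] (min_width=8, slack=4)
Line 10: ['stop'] (min_width=4, slack=8)
Line 11: ['language'] (min_width=8, slack=4)
Line 12: ['address'] (min_width=7, slack=5)
Line 13: ['garden'] (min_width=6, slack=6)
Line 14: ['segment', 'ant'] (min_width=11, slack=1)
Line 15: ['progress'] (min_width=8, slack=4)
Line 16: ['evening'] (min_width=7, slack=5)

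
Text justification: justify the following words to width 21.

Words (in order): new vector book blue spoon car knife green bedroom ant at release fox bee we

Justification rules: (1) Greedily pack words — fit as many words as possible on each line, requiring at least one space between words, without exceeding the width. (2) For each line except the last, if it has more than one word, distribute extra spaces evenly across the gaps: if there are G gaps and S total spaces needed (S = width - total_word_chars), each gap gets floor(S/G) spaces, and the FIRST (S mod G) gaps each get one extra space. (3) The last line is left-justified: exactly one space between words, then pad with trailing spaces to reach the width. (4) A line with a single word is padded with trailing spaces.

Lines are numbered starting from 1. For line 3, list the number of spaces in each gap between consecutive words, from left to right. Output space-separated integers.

Line 1: ['new', 'vector', 'book', 'blue'] (min_width=20, slack=1)
Line 2: ['spoon', 'car', 'knife', 'green'] (min_width=21, slack=0)
Line 3: ['bedroom', 'ant', 'at'] (min_width=14, slack=7)
Line 4: ['release', 'fox', 'bee', 'we'] (min_width=18, slack=3)

Answer: 5 4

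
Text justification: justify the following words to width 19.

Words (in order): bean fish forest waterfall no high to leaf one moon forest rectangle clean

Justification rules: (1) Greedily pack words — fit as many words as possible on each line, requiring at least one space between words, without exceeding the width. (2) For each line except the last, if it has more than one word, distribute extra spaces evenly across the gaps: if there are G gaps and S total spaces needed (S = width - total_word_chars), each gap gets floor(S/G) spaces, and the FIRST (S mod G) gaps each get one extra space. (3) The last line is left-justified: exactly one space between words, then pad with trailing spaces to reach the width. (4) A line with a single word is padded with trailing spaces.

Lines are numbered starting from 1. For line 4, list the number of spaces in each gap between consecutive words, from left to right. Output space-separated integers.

Answer: 4

Derivation:
Line 1: ['bean', 'fish', 'forest'] (min_width=16, slack=3)
Line 2: ['waterfall', 'no', 'high'] (min_width=17, slack=2)
Line 3: ['to', 'leaf', 'one', 'moon'] (min_width=16, slack=3)
Line 4: ['forest', 'rectangle'] (min_width=16, slack=3)
Line 5: ['clean'] (min_width=5, slack=14)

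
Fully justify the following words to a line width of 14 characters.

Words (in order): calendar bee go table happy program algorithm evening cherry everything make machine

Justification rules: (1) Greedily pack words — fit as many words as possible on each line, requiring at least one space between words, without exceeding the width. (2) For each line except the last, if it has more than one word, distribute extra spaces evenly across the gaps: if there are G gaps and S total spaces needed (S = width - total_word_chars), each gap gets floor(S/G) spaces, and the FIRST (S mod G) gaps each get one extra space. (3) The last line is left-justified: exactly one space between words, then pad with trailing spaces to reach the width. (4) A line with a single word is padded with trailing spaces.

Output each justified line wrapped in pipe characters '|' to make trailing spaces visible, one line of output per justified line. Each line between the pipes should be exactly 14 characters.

Line 1: ['calendar', 'bee'] (min_width=12, slack=2)
Line 2: ['go', 'table', 'happy'] (min_width=14, slack=0)
Line 3: ['program'] (min_width=7, slack=7)
Line 4: ['algorithm'] (min_width=9, slack=5)
Line 5: ['evening', 'cherry'] (min_width=14, slack=0)
Line 6: ['everything'] (min_width=10, slack=4)
Line 7: ['make', 'machine'] (min_width=12, slack=2)

Answer: |calendar   bee|
|go table happy|
|program       |
|algorithm     |
|evening cherry|
|everything    |
|make machine  |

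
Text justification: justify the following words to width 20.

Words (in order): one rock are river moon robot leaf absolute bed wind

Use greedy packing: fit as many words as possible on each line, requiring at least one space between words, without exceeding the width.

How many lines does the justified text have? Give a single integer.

Answer: 3

Derivation:
Line 1: ['one', 'rock', 'are', 'river'] (min_width=18, slack=2)
Line 2: ['moon', 'robot', 'leaf'] (min_width=15, slack=5)
Line 3: ['absolute', 'bed', 'wind'] (min_width=17, slack=3)
Total lines: 3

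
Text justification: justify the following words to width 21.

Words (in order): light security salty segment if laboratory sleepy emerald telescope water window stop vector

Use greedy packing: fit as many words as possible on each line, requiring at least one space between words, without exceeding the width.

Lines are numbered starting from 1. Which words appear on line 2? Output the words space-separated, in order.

Line 1: ['light', 'security', 'salty'] (min_width=20, slack=1)
Line 2: ['segment', 'if', 'laboratory'] (min_width=21, slack=0)
Line 3: ['sleepy', 'emerald'] (min_width=14, slack=7)
Line 4: ['telescope', 'water'] (min_width=15, slack=6)
Line 5: ['window', 'stop', 'vector'] (min_width=18, slack=3)

Answer: segment if laboratory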